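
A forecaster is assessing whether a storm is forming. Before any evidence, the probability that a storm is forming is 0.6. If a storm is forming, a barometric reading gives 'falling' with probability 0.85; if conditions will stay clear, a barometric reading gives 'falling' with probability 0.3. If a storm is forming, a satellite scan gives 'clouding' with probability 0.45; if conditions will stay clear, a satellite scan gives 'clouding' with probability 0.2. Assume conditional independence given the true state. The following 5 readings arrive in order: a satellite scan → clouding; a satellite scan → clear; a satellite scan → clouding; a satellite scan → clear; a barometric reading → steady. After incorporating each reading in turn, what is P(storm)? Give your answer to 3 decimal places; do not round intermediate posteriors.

After a satellite scan='clouding': P(storm) = 0.45·0.6000 / (0.45·0.6000 + 0.2·0.4000) ≈ 0.7714
After a satellite scan='clear': P(storm) = 0.55·0.7714 / (0.55·0.7714 + 0.8·0.2286) ≈ 0.6988
After a satellite scan='clouding': P(storm) = 0.45·0.6988 / (0.45·0.6988 + 0.2·0.3012) ≈ 0.8392
After a satellite scan='clear': P(storm) = 0.55·0.8392 / (0.55·0.8392 + 0.8·0.1608) ≈ 0.7821
After a barometric reading='steady': P(storm) = 0.15·0.7821 / (0.15·0.7821 + 0.7·0.2179) ≈ 0.4347

0.435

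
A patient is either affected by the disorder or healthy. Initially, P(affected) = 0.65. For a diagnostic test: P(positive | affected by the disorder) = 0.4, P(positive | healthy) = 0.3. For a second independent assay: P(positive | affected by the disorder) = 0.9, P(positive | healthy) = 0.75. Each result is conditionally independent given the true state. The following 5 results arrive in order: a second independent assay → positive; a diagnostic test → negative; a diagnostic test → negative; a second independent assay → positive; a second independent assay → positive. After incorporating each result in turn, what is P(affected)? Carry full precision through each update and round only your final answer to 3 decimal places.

After a second independent assay='positive': P(affected) = 0.9·0.6500 / (0.9·0.6500 + 0.75·0.3500) ≈ 0.6903
After a diagnostic test='negative': P(affected) = 0.6·0.6903 / (0.6·0.6903 + 0.7·0.3097) ≈ 0.6564
After a diagnostic test='negative': P(affected) = 0.6·0.6564 / (0.6·0.6564 + 0.7·0.3436) ≈ 0.6208
After a second independent assay='positive': P(affected) = 0.9·0.6208 / (0.9·0.6208 + 0.75·0.3792) ≈ 0.6627
After a second independent assay='positive': P(affected) = 0.9·0.6627 / (0.9·0.6627 + 0.75·0.3373) ≈ 0.7022

0.702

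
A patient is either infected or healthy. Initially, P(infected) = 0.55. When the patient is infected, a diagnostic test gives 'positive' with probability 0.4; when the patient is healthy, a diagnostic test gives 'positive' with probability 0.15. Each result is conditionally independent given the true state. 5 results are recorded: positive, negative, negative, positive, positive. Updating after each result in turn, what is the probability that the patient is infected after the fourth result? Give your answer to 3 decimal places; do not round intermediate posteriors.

0.812

After 'positive': P(infected) = 0.4·0.5500 / (0.4·0.5500 + 0.15·0.4500) ≈ 0.7652
After 'negative': P(infected) = 0.6·0.7652 / (0.6·0.7652 + 0.85·0.2348) ≈ 0.6970
After 'negative': P(infected) = 0.6·0.6970 / (0.6·0.6970 + 0.85·0.3030) ≈ 0.6189
After 'positive': P(infected) = 0.4·0.6189 / (0.4·0.6189 + 0.15·0.3811) ≈ 0.8124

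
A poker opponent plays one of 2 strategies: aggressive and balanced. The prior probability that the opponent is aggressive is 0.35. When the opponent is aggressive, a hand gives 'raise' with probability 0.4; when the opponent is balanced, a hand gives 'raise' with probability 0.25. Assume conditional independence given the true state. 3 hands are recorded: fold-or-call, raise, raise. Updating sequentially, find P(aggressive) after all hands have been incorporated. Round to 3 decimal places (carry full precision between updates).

After 'fold-or-call': P(aggressive) = 0.6·0.3500 / (0.6·0.3500 + 0.75·0.6500) ≈ 0.3011
After 'raise': P(aggressive) = 0.4·0.3011 / (0.4·0.3011 + 0.25·0.6989) ≈ 0.4080
After 'raise': P(aggressive) = 0.4·0.4080 / (0.4·0.4080 + 0.25·0.5920) ≈ 0.5244

0.524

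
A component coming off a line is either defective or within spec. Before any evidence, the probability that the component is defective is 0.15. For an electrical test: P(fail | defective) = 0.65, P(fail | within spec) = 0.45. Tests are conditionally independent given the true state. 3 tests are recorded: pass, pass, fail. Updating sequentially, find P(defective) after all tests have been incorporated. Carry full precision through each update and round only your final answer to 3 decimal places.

After 'pass': P(defective) = 0.35·0.1500 / (0.35·0.1500 + 0.55·0.8500) ≈ 0.1010
After 'pass': P(defective) = 0.35·0.1010 / (0.35·0.1010 + 0.55·0.8990) ≈ 0.0667
After 'fail': P(defective) = 0.65·0.0667 / (0.65·0.0667 + 0.45·0.9333) ≈ 0.0936

0.094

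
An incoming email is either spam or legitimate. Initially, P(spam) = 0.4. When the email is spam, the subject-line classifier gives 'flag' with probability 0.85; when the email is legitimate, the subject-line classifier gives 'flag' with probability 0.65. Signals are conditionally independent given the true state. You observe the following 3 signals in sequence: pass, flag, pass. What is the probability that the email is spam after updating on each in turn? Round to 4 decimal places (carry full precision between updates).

0.1380

After 'pass': P(spam) = 0.15·0.4000 / (0.15·0.4000 + 0.35·0.6000) ≈ 0.2222
After 'flag': P(spam) = 0.85·0.2222 / (0.85·0.2222 + 0.65·0.7778) ≈ 0.2720
After 'pass': P(spam) = 0.15·0.2720 / (0.15·0.2720 + 0.35·0.7280) ≈ 0.1380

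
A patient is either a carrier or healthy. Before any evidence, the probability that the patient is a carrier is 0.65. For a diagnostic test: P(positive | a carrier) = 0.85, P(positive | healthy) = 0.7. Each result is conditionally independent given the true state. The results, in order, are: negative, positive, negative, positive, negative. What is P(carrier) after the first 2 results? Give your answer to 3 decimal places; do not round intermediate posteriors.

After 'negative': P(carrier) = 0.15·0.6500 / (0.15·0.6500 + 0.3·0.3500) ≈ 0.4815
After 'positive': P(carrier) = 0.85·0.4815 / (0.85·0.4815 + 0.7·0.5185) ≈ 0.5300

0.530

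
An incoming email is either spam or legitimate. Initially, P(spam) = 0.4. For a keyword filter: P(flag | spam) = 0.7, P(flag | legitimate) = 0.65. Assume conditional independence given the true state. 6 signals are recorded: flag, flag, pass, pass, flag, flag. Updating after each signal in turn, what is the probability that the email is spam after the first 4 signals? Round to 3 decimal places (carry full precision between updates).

0.362

After 'flag': P(spam) = 0.7·0.4000 / (0.7·0.4000 + 0.65·0.6000) ≈ 0.4179
After 'flag': P(spam) = 0.7·0.4179 / (0.7·0.4179 + 0.65·0.5821) ≈ 0.4360
After 'pass': P(spam) = 0.3·0.4360 / (0.3·0.4360 + 0.35·0.5640) ≈ 0.3986
After 'pass': P(spam) = 0.3·0.3986 / (0.3·0.3986 + 0.35·0.6014) ≈ 0.3623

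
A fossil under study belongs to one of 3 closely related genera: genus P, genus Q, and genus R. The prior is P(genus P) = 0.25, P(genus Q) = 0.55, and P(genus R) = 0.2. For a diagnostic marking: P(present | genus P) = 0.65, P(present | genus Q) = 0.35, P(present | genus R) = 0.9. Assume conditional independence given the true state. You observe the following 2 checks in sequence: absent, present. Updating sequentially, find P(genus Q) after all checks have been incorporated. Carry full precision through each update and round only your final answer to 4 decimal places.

After 'absent': normaliser = 0.35·0.2500 + 0.65·0.5500 + 0.1·0.2000; P(genus P) ≈ 0.1882, P(genus Q) ≈ 0.7688, P(genus R) ≈ 0.0430
After 'present': normaliser = 0.65·0.1882 + 0.35·0.7688 + 0.9·0.0430; P(genus P) ≈ 0.2844, P(genus Q) ≈ 0.6256, P(genus R) ≈ 0.0900

0.6256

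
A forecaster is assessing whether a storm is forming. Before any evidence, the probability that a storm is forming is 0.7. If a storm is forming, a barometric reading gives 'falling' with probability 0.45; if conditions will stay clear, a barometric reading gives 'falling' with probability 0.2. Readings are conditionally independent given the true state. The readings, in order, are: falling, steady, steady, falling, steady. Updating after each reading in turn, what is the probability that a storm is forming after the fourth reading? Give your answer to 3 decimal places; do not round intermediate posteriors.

Each posterior becomes the prior for the next update.
After 'falling': P(storm) = 0.45·0.7000 / (0.45·0.7000 + 0.2·0.3000) ≈ 0.8400
After 'steady': P(storm) = 0.55·0.8400 / (0.55·0.8400 + 0.8·0.1600) ≈ 0.7831
After 'steady': P(storm) = 0.55·0.7831 / (0.55·0.7831 + 0.8·0.2169) ≈ 0.7128
After 'falling': P(storm) = 0.45·0.7128 / (0.45·0.7128 + 0.2·0.2872) ≈ 0.8481

0.848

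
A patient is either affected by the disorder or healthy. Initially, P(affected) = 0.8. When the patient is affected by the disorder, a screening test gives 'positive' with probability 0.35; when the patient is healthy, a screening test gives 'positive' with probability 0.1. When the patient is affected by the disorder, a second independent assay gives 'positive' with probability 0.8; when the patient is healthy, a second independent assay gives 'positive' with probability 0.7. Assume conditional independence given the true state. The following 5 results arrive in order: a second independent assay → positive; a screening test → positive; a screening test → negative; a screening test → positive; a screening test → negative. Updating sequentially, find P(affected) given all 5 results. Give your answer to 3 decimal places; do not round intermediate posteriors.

0.967

After a second independent assay='positive': P(affected) = 0.8·0.8000 / (0.8·0.8000 + 0.7·0.2000) ≈ 0.8205
After a screening test='positive': P(affected) = 0.35·0.8205 / (0.35·0.8205 + 0.1·0.1795) ≈ 0.9412
After a screening test='negative': P(affected) = 0.65·0.9412 / (0.65·0.9412 + 0.9·0.0588) ≈ 0.9204
After a screening test='positive': P(affected) = 0.35·0.9204 / (0.35·0.9204 + 0.1·0.0796) ≈ 0.9759
After a screening test='negative': P(affected) = 0.65·0.9759 / (0.65·0.9759 + 0.9·0.0241) ≈ 0.9669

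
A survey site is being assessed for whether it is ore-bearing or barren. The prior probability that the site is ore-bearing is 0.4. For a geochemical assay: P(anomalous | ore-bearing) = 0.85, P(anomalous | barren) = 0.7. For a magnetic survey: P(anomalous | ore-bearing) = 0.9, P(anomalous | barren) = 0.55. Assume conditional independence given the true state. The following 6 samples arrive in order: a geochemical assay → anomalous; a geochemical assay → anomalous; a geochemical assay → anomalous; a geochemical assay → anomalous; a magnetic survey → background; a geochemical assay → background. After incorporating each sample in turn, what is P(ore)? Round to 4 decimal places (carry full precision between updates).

After a geochemical assay='anomalous': P(ore) = 0.85·0.4000 / (0.85·0.4000 + 0.7·0.6000) ≈ 0.4474
After a geochemical assay='anomalous': P(ore) = 0.85·0.4474 / (0.85·0.4474 + 0.7·0.5526) ≈ 0.4957
After a geochemical assay='anomalous': P(ore) = 0.85·0.4957 / (0.85·0.4957 + 0.7·0.5043) ≈ 0.5441
After a geochemical assay='anomalous': P(ore) = 0.85·0.5441 / (0.85·0.5441 + 0.7·0.4559) ≈ 0.5917
After a magnetic survey='background': P(ore) = 0.1·0.5917 / (0.1·0.5917 + 0.45·0.4083) ≈ 0.2436
After a geochemical assay='background': P(ore) = 0.15·0.2436 / (0.15·0.2436 + 0.3·0.7564) ≈ 0.1387

0.1387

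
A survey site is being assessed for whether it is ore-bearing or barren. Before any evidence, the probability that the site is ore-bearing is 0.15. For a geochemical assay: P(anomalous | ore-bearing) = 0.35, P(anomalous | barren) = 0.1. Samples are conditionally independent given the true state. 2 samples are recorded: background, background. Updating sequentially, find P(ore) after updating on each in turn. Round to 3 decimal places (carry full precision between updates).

0.084

Each posterior becomes the prior for the next update.
After 'background': P(ore) = 0.65·0.1500 / (0.65·0.1500 + 0.9·0.8500) ≈ 0.1130
After 'background': P(ore) = 0.65·0.1130 / (0.65·0.1130 + 0.9·0.8870) ≈ 0.0843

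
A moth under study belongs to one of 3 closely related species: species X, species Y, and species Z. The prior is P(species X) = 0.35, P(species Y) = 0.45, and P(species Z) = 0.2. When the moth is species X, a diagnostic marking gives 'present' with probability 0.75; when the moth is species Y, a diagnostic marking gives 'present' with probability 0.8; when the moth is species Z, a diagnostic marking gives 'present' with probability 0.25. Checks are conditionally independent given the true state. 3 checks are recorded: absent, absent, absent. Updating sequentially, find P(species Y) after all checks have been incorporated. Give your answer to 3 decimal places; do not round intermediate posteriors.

Apply Bayes' rule sequentially, carrying P(species Y) forward.
After 'absent': normaliser = 0.25·0.3500 + 0.2·0.4500 + 0.75·0.2000; P(species X) ≈ 0.2672, P(species Y) ≈ 0.2748, P(species Z) ≈ 0.4580
After 'absent': normaliser = 0.25·0.2672 + 0.2·0.2748 + 0.75·0.4580; P(species X) ≈ 0.1436, P(species Y) ≈ 0.1181, P(species Z) ≈ 0.7383
After 'absent': normaliser = 0.25·0.1436 + 0.2·0.1181 + 0.75·0.7383; P(species X) ≈ 0.0585, P(species Y) ≈ 0.0385, P(species Z) ≈ 0.9029

0.039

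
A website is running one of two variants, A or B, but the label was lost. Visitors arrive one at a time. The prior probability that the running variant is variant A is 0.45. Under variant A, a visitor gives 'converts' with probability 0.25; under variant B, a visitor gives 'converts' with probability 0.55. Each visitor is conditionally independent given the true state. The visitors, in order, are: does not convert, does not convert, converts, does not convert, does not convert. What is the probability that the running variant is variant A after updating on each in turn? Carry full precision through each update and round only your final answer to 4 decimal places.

After 'does not convert': P(A) = 0.75·0.4500 / (0.75·0.4500 + 0.45·0.5500) ≈ 0.5769
After 'does not convert': P(A) = 0.75·0.5769 / (0.75·0.5769 + 0.45·0.4231) ≈ 0.6944
After 'converts': P(A) = 0.25·0.6944 / (0.25·0.6944 + 0.55·0.3056) ≈ 0.5081
After 'does not convert': P(A) = 0.75·0.5081 / (0.75·0.5081 + 0.45·0.4919) ≈ 0.6326
After 'does not convert': P(A) = 0.75·0.6326 / (0.75·0.6326 + 0.45·0.3674) ≈ 0.7416

0.7416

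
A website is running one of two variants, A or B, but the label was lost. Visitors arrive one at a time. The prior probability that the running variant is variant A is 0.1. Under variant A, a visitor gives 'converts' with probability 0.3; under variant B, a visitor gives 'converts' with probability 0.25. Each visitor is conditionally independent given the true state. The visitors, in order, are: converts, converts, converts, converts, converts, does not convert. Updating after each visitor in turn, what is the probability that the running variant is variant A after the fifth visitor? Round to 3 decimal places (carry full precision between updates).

0.217

After 'converts': P(A) = 0.3·0.1000 / (0.3·0.1000 + 0.25·0.9000) ≈ 0.1176
After 'converts': P(A) = 0.3·0.1176 / (0.3·0.1176 + 0.25·0.8824) ≈ 0.1379
After 'converts': P(A) = 0.3·0.1379 / (0.3·0.1379 + 0.25·0.8621) ≈ 0.1611
After 'converts': P(A) = 0.3·0.1611 / (0.3·0.1611 + 0.25·0.8389) ≈ 0.1873
After 'converts': P(A) = 0.3·0.1873 / (0.3·0.1873 + 0.25·0.8127) ≈ 0.2166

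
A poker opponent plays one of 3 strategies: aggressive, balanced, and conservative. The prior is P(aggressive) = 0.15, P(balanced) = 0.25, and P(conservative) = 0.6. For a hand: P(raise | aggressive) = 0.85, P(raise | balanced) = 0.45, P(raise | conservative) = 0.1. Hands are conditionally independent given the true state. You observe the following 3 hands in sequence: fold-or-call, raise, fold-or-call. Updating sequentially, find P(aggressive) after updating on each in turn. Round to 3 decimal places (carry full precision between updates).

0.034

After 'fold-or-call': normaliser = 0.15·0.1500 + 0.55·0.2500 + 0.9·0.6000; P(aggressive) ≈ 0.0321, P(balanced) ≈ 0.1964, P(conservative) ≈ 0.7714
After 'raise': normaliser = 0.85·0.0321 + 0.45·0.1964 + 0.1·0.7714; P(aggressive) ≈ 0.1417, P(balanced) ≈ 0.4583, P(conservative) ≈ 0.4000
After 'fold-or-call': normaliser = 0.15·0.1417 + 0.55·0.4583 + 0.9·0.4000; P(aggressive) ≈ 0.0336, P(balanced) ≈ 0.3980, P(conservative) ≈ 0.5684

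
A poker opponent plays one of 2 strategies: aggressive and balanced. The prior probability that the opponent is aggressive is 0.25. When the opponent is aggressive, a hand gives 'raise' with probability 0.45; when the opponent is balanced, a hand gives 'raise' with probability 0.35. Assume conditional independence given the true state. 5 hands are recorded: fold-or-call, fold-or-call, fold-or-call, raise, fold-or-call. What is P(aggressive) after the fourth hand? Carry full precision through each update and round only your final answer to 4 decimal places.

0.2061

After 'fold-or-call': P(aggressive) = 0.55·0.2500 / (0.55·0.2500 + 0.65·0.7500) ≈ 0.2200
After 'fold-or-call': P(aggressive) = 0.55·0.2200 / (0.55·0.2200 + 0.65·0.7800) ≈ 0.1927
After 'fold-or-call': P(aggressive) = 0.55·0.1927 / (0.55·0.1927 + 0.65·0.8073) ≈ 0.1680
After 'raise': P(aggressive) = 0.45·0.1680 / (0.45·0.1680 + 0.35·0.8320) ≈ 0.2061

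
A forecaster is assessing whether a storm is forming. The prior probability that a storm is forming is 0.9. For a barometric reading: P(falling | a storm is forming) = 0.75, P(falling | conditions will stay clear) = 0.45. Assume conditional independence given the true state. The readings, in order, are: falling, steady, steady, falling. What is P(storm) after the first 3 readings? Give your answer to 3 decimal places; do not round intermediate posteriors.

0.756

After 'falling': P(storm) = 0.75·0.9000 / (0.75·0.9000 + 0.45·0.1000) ≈ 0.9375
After 'steady': P(storm) = 0.25·0.9375 / (0.25·0.9375 + 0.55·0.0625) ≈ 0.8721
After 'steady': P(storm) = 0.25·0.8721 / (0.25·0.8721 + 0.55·0.1279) ≈ 0.7560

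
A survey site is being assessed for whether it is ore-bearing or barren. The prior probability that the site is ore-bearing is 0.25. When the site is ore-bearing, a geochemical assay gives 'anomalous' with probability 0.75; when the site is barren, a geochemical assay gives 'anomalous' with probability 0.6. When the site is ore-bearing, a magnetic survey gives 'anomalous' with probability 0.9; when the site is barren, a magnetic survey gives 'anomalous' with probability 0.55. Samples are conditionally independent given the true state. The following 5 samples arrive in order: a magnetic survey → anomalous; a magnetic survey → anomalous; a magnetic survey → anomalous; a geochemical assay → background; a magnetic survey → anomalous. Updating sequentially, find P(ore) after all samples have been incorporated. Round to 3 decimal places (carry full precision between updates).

After a magnetic survey='anomalous': P(ore) = 0.9·0.2500 / (0.9·0.2500 + 0.55·0.7500) ≈ 0.3529
After a magnetic survey='anomalous': P(ore) = 0.9·0.3529 / (0.9·0.3529 + 0.55·0.6471) ≈ 0.4716
After a magnetic survey='anomalous': P(ore) = 0.9·0.4716 / (0.9·0.4716 + 0.55·0.5284) ≈ 0.5936
After a geochemical assay='background': P(ore) = 0.25·0.5936 / (0.25·0.5936 + 0.4·0.4064) ≈ 0.4772
After a magnetic survey='anomalous': P(ore) = 0.9·0.4772 / (0.9·0.4772 + 0.55·0.5228) ≈ 0.5990

0.599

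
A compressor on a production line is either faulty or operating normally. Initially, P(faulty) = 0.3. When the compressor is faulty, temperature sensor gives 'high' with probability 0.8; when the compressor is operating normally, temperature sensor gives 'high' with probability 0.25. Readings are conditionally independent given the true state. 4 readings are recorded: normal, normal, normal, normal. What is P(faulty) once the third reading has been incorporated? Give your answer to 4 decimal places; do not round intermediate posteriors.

0.0081

After 'normal': P(faulty) = 0.2·0.3000 / (0.2·0.3000 + 0.75·0.7000) ≈ 0.1026
After 'normal': P(faulty) = 0.2·0.1026 / (0.2·0.1026 + 0.75·0.8974) ≈ 0.0296
After 'normal': P(faulty) = 0.2·0.0296 / (0.2·0.0296 + 0.75·0.9704) ≈ 0.0081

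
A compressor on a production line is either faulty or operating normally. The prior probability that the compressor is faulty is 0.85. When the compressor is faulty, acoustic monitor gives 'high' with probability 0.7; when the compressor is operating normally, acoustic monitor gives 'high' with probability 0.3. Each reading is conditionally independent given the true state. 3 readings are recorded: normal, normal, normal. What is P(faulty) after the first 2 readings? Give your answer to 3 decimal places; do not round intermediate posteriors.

0.510

After 'normal': P(faulty) = 0.3·0.8500 / (0.3·0.8500 + 0.7·0.1500) ≈ 0.7083
After 'normal': P(faulty) = 0.3·0.7083 / (0.3·0.7083 + 0.7·0.2917) ≈ 0.5100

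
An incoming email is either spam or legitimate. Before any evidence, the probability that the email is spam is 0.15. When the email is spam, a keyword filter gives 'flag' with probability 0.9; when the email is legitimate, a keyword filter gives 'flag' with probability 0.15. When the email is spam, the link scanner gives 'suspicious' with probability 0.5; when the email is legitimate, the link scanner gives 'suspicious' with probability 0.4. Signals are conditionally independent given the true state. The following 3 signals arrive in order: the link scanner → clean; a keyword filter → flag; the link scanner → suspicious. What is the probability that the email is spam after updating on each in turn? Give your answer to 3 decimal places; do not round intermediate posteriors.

0.524

After the link scanner='clean': P(spam) = 0.5·0.1500 / (0.5·0.1500 + 0.6·0.8500) ≈ 0.1282
After a keyword filter='flag': P(spam) = 0.9·0.1282 / (0.9·0.1282 + 0.15·0.8718) ≈ 0.4688
After the link scanner='suspicious': P(spam) = 0.5·0.4688 / (0.5·0.4688 + 0.4·0.5312) ≈ 0.5245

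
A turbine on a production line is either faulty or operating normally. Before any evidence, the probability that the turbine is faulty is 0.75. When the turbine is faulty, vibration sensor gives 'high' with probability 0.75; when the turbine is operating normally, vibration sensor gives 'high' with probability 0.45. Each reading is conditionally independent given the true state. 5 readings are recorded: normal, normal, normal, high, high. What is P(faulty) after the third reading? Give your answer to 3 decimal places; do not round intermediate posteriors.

Each posterior becomes the prior for the next update.
After 'normal': P(faulty) = 0.25·0.7500 / (0.25·0.7500 + 0.55·0.2500) ≈ 0.5769
After 'normal': P(faulty) = 0.25·0.5769 / (0.25·0.5769 + 0.55·0.4231) ≈ 0.3827
After 'normal': P(faulty) = 0.25·0.3827 / (0.25·0.3827 + 0.55·0.6173) ≈ 0.2198

0.220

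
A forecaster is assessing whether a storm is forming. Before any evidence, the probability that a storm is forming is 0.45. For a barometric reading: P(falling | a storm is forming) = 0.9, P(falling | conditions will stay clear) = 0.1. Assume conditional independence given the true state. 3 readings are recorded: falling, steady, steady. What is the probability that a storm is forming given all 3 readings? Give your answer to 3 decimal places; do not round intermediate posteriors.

After 'falling': P(storm) = 0.9·0.4500 / (0.9·0.4500 + 0.1·0.5500) ≈ 0.8804
After 'steady': P(storm) = 0.1·0.8804 / (0.1·0.8804 + 0.9·0.1196) ≈ 0.4500
After 'steady': P(storm) = 0.1·0.4500 / (0.1·0.4500 + 0.9·0.5500) ≈ 0.0833

0.083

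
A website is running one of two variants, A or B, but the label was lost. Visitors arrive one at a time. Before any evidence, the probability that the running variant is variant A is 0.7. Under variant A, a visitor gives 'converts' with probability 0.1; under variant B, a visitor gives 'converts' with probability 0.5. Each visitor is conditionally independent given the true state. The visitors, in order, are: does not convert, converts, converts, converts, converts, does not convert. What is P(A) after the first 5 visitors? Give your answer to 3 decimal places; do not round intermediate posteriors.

0.007

After 'does not convert': P(A) = 0.9·0.7000 / (0.9·0.7000 + 0.5·0.3000) ≈ 0.8077
After 'converts': P(A) = 0.1·0.8077 / (0.1·0.8077 + 0.5·0.1923) ≈ 0.4565
After 'converts': P(A) = 0.1·0.4565 / (0.1·0.4565 + 0.5·0.5435) ≈ 0.1438
After 'converts': P(A) = 0.1·0.1438 / (0.1·0.1438 + 0.5·0.8562) ≈ 0.0325
After 'converts': P(A) = 0.1·0.0325 / (0.1·0.0325 + 0.5·0.9675) ≈ 0.0067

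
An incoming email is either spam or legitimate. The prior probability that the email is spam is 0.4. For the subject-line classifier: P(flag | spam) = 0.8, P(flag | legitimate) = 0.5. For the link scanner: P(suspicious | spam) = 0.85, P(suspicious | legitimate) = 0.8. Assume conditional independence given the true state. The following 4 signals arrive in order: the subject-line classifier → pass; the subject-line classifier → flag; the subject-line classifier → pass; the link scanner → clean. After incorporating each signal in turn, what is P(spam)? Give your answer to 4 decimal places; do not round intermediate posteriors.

0.1135

After the subject-line classifier='pass': P(spam) = 0.2·0.4000 / (0.2·0.4000 + 0.5·0.6000) ≈ 0.2105
After the subject-line classifier='flag': P(spam) = 0.8·0.2105 / (0.8·0.2105 + 0.5·0.7895) ≈ 0.2991
After the subject-line classifier='pass': P(spam) = 0.2·0.2991 / (0.2·0.2991 + 0.5·0.7009) ≈ 0.1458
After the link scanner='clean': P(spam) = 0.15·0.1458 / (0.15·0.1458 + 0.2·0.8542) ≈ 0.1135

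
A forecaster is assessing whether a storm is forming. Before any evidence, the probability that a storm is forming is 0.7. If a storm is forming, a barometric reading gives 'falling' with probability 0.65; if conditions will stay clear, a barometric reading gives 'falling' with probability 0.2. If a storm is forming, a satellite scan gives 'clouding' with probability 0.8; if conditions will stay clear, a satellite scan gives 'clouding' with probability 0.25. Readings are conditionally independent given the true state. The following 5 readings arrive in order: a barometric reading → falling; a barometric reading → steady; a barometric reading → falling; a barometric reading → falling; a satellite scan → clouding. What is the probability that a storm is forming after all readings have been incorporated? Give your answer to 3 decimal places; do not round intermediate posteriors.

0.991

Apply Bayes' rule sequentially, carrying P(storm) forward.
After a barometric reading='falling': P(storm) = 0.65·0.7000 / (0.65·0.7000 + 0.2·0.3000) ≈ 0.8835
After a barometric reading='steady': P(storm) = 0.35·0.8835 / (0.35·0.8835 + 0.8·0.1165) ≈ 0.7684
After a barometric reading='falling': P(storm) = 0.65·0.7684 / (0.65·0.7684 + 0.2·0.2316) ≈ 0.9151
After a barometric reading='falling': P(storm) = 0.65·0.9151 / (0.65·0.9151 + 0.2·0.0849) ≈ 0.9723
After a satellite scan='clouding': P(storm) = 0.8·0.9723 / (0.8·0.9723 + 0.25·0.0277) ≈ 0.9912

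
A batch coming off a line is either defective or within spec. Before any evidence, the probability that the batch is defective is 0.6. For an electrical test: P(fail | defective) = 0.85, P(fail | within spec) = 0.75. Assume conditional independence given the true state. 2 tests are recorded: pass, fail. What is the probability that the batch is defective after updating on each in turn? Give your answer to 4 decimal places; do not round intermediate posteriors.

Each posterior becomes the prior for the next update.
After 'pass': P(defective) = 0.15·0.6000 / (0.15·0.6000 + 0.25·0.4000) ≈ 0.4737
After 'fail': P(defective) = 0.85·0.4737 / (0.85·0.4737 + 0.75·0.5263) ≈ 0.5050

0.5050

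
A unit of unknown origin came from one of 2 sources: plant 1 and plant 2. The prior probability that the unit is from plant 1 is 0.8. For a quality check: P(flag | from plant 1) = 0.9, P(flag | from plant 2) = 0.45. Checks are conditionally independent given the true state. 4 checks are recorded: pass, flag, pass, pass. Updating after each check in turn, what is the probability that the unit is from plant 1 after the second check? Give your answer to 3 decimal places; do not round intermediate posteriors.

0.593

After 'pass': P(plant 1) = 0.1·0.8000 / (0.1·0.8000 + 0.55·0.2000) ≈ 0.4211
After 'flag': P(plant 1) = 0.9·0.4211 / (0.9·0.4211 + 0.45·0.5789) ≈ 0.5926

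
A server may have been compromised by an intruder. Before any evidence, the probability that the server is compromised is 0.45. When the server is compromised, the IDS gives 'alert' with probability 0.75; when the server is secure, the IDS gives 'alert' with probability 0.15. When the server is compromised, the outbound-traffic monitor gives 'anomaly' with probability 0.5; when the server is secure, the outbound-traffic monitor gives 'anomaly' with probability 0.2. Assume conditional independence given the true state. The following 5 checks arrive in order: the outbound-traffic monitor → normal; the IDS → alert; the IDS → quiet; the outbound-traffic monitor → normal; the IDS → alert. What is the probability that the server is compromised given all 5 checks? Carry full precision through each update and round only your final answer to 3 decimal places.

Each posterior becomes the prior for the next update.
After the outbound-traffic monitor='normal': P(compromised) = 0.5·0.4500 / (0.5·0.4500 + 0.8·0.5500) ≈ 0.3383
After the IDS='alert': P(compromised) = 0.75·0.3383 / (0.75·0.3383 + 0.15·0.6617) ≈ 0.7188
After the IDS='quiet': P(compromised) = 0.25·0.7188 / (0.25·0.7188 + 0.85·0.2812) ≈ 0.4292
After the outbound-traffic monitor='normal': P(compromised) = 0.5·0.4292 / (0.5·0.4292 + 0.8·0.5708) ≈ 0.3197
After the IDS='alert': P(compromised) = 0.75·0.3197 / (0.75·0.3197 + 0.15·0.6803) ≈ 0.7015

0.701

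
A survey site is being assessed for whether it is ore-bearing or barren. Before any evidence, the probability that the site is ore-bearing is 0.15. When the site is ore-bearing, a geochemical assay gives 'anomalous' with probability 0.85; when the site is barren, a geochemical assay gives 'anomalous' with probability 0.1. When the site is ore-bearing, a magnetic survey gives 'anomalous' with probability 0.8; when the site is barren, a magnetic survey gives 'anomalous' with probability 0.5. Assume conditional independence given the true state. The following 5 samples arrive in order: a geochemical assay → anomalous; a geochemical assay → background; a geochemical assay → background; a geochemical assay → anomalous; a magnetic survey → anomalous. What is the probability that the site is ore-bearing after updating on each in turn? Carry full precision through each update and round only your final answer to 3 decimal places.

0.362

After a geochemical assay='anomalous': P(ore) = 0.85·0.1500 / (0.85·0.1500 + 0.1·0.8500) ≈ 0.6000
After a geochemical assay='background': P(ore) = 0.15·0.6000 / (0.15·0.6000 + 0.9·0.4000) ≈ 0.2000
After a geochemical assay='background': P(ore) = 0.15·0.2000 / (0.15·0.2000 + 0.9·0.8000) ≈ 0.0400
After a geochemical assay='anomalous': P(ore) = 0.85·0.0400 / (0.85·0.0400 + 0.1·0.9600) ≈ 0.2615
After a magnetic survey='anomalous': P(ore) = 0.8·0.2615 / (0.8·0.2615 + 0.5·0.7385) ≈ 0.3617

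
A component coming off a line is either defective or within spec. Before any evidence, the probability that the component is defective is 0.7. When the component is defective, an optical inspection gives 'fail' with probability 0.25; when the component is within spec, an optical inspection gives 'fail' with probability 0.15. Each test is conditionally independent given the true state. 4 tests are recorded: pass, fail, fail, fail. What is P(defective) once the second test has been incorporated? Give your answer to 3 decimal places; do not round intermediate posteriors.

0.774

Apply Bayes' rule sequentially, carrying P(defective) forward.
After 'pass': P(defective) = 0.75·0.7000 / (0.75·0.7000 + 0.85·0.3000) ≈ 0.6731
After 'fail': P(defective) = 0.25·0.6731 / (0.25·0.6731 + 0.15·0.3269) ≈ 0.7743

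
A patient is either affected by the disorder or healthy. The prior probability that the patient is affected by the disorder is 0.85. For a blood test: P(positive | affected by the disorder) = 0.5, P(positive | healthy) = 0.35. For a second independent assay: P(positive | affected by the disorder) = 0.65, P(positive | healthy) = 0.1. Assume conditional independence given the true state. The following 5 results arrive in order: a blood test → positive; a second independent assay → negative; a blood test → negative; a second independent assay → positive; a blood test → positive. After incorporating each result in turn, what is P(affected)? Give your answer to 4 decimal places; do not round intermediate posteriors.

0.9574

After a blood test='positive': P(affected) = 0.5·0.8500 / (0.5·0.8500 + 0.35·0.1500) ≈ 0.8901
After a second independent assay='negative': P(affected) = 0.35·0.8901 / (0.35·0.8901 + 0.9·0.1099) ≈ 0.7589
After a blood test='negative': P(affected) = 0.5·0.7589 / (0.5·0.7589 + 0.65·0.2411) ≈ 0.7077
After a second independent assay='positive': P(affected) = 0.65·0.7077 / (0.65·0.7077 + 0.1·0.2923) ≈ 0.9403
After a blood test='positive': P(affected) = 0.5·0.9403 / (0.5·0.9403 + 0.35·0.0597) ≈ 0.9574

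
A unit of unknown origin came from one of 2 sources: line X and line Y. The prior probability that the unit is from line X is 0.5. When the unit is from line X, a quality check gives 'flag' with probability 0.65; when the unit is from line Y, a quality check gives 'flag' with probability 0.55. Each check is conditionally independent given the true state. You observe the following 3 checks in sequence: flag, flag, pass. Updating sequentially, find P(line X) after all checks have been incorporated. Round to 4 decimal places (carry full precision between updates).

After 'flag': P(line X) = 0.65·0.5000 / (0.65·0.5000 + 0.55·0.5000) ≈ 0.5417
After 'flag': P(line X) = 0.65·0.5417 / (0.65·0.5417 + 0.55·0.4583) ≈ 0.5828
After 'pass': P(line X) = 0.35·0.5828 / (0.35·0.5828 + 0.45·0.4172) ≈ 0.5207

0.5207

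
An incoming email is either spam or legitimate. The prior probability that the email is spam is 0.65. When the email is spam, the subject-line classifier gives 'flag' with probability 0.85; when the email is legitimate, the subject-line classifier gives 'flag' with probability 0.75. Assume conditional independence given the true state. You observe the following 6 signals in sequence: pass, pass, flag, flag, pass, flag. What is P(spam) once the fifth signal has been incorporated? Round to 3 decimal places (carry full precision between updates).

0.340

Each posterior becomes the prior for the next update.
After 'pass': P(spam) = 0.15·0.6500 / (0.15·0.6500 + 0.25·0.3500) ≈ 0.5270
After 'pass': P(spam) = 0.15·0.5270 / (0.15·0.5270 + 0.25·0.4730) ≈ 0.4007
After 'flag': P(spam) = 0.85·0.4007 / (0.85·0.4007 + 0.75·0.5993) ≈ 0.4311
After 'flag': P(spam) = 0.85·0.4311 / (0.85·0.4311 + 0.75·0.5689) ≈ 0.4620
After 'pass': P(spam) = 0.15·0.4620 / (0.15·0.4620 + 0.25·0.5380) ≈ 0.3400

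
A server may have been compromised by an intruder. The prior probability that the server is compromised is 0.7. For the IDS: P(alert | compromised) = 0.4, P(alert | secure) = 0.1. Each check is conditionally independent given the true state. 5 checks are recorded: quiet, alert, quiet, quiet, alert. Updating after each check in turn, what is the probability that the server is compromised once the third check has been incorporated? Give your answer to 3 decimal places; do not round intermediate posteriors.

0.806

Apply Bayes' rule sequentially, carrying P(compromised) forward.
After 'quiet': P(compromised) = 0.6·0.7000 / (0.6·0.7000 + 0.9·0.3000) ≈ 0.6087
After 'alert': P(compromised) = 0.4·0.6087 / (0.4·0.6087 + 0.1·0.3913) ≈ 0.8615
After 'quiet': P(compromised) = 0.6·0.8615 / (0.6·0.8615 + 0.9·0.1385) ≈ 0.8058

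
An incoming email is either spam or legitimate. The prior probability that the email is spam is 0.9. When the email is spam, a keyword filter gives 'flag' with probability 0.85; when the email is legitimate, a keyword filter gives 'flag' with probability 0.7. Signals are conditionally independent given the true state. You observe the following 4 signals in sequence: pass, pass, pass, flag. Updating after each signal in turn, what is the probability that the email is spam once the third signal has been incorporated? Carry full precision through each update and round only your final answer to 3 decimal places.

After 'pass': P(spam) = 0.15·0.9000 / (0.15·0.9000 + 0.3·0.1000) ≈ 0.8182
After 'pass': P(spam) = 0.15·0.8182 / (0.15·0.8182 + 0.3·0.1818) ≈ 0.6923
After 'pass': P(spam) = 0.15·0.6923 / (0.15·0.6923 + 0.3·0.3077) ≈ 0.5294

0.529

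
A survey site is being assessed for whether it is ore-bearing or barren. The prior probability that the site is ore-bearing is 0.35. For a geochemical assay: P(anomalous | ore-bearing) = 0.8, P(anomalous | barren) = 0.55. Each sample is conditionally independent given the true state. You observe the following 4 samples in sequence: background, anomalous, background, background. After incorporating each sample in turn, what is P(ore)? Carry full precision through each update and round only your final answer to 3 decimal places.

0.064

Each posterior becomes the prior for the next update.
After 'background': P(ore) = 0.2·0.3500 / (0.2·0.3500 + 0.45·0.6500) ≈ 0.1931
After 'anomalous': P(ore) = 0.8·0.1931 / (0.8·0.1931 + 0.55·0.8069) ≈ 0.2582
After 'background': P(ore) = 0.2·0.2582 / (0.2·0.2582 + 0.45·0.7418) ≈ 0.1340
After 'background': P(ore) = 0.2·0.1340 / (0.2·0.1340 + 0.45·0.8660) ≈ 0.0643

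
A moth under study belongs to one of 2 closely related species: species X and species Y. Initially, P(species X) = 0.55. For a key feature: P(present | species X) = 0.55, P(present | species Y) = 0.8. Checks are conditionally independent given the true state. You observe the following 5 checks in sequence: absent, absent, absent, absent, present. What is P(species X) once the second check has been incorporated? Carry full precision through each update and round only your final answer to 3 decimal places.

Each posterior becomes the prior for the next update.
After 'absent': P(species X) = 0.45·0.5500 / (0.45·0.5500 + 0.2·0.4500) ≈ 0.7333
After 'absent': P(species X) = 0.45·0.7333 / (0.45·0.7333 + 0.2·0.2667) ≈ 0.8609

0.861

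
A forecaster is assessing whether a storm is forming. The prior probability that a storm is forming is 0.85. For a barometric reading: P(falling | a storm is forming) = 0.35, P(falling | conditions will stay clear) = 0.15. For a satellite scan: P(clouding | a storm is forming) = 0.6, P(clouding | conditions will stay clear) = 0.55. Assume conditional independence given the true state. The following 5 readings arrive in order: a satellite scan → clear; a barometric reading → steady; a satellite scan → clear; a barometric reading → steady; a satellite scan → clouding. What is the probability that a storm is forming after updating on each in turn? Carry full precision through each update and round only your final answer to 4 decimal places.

Apply Bayes' rule sequentially, carrying P(storm) forward.
After a satellite scan='clear': P(storm) = 0.4·0.8500 / (0.4·0.8500 + 0.45·0.1500) ≈ 0.8344
After a barometric reading='steady': P(storm) = 0.65·0.8344 / (0.65·0.8344 + 0.85·0.1656) ≈ 0.7939
After a satellite scan='clear': P(storm) = 0.4·0.7939 / (0.4·0.7939 + 0.45·0.2061) ≈ 0.7740
After a barometric reading='steady': P(storm) = 0.65·0.7740 / (0.65·0.7740 + 0.85·0.2260) ≈ 0.7236
After a satellite scan='clouding': P(storm) = 0.6·0.7236 / (0.6·0.7236 + 0.55·0.2764) ≈ 0.7407

0.7407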